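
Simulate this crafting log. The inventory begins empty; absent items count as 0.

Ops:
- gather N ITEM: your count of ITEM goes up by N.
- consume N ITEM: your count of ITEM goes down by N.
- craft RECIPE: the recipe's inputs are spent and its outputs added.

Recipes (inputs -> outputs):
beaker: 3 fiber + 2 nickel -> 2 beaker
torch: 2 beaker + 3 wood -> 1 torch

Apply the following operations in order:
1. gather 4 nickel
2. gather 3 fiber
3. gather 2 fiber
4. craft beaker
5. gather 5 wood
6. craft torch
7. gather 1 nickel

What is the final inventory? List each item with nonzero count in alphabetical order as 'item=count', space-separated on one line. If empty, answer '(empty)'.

After 1 (gather 4 nickel): nickel=4
After 2 (gather 3 fiber): fiber=3 nickel=4
After 3 (gather 2 fiber): fiber=5 nickel=4
After 4 (craft beaker): beaker=2 fiber=2 nickel=2
After 5 (gather 5 wood): beaker=2 fiber=2 nickel=2 wood=5
After 6 (craft torch): fiber=2 nickel=2 torch=1 wood=2
After 7 (gather 1 nickel): fiber=2 nickel=3 torch=1 wood=2

Answer: fiber=2 nickel=3 torch=1 wood=2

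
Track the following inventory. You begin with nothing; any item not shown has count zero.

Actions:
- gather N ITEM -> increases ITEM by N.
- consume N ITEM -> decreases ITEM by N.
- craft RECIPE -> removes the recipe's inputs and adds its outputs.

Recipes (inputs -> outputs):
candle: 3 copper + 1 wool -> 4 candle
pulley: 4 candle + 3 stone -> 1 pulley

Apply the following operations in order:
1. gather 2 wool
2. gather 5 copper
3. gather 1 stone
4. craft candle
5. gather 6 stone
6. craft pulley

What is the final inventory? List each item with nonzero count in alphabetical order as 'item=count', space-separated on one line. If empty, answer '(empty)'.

Answer: copper=2 pulley=1 stone=4 wool=1

Derivation:
After 1 (gather 2 wool): wool=2
After 2 (gather 5 copper): copper=5 wool=2
After 3 (gather 1 stone): copper=5 stone=1 wool=2
After 4 (craft candle): candle=4 copper=2 stone=1 wool=1
After 5 (gather 6 stone): candle=4 copper=2 stone=7 wool=1
After 6 (craft pulley): copper=2 pulley=1 stone=4 wool=1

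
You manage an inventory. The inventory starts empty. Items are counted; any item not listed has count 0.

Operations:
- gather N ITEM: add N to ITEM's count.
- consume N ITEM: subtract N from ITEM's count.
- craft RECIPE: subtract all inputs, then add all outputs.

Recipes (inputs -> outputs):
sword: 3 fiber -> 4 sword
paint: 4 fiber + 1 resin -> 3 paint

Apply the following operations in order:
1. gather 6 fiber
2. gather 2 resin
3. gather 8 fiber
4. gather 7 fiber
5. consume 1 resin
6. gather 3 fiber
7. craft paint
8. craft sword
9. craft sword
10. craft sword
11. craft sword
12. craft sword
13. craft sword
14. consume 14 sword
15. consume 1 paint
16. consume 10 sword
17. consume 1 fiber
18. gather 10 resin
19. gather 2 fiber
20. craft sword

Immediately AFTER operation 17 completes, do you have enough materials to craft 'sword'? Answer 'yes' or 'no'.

After 1 (gather 6 fiber): fiber=6
After 2 (gather 2 resin): fiber=6 resin=2
After 3 (gather 8 fiber): fiber=14 resin=2
After 4 (gather 7 fiber): fiber=21 resin=2
After 5 (consume 1 resin): fiber=21 resin=1
After 6 (gather 3 fiber): fiber=24 resin=1
After 7 (craft paint): fiber=20 paint=3
After 8 (craft sword): fiber=17 paint=3 sword=4
After 9 (craft sword): fiber=14 paint=3 sword=8
After 10 (craft sword): fiber=11 paint=3 sword=12
After 11 (craft sword): fiber=8 paint=3 sword=16
After 12 (craft sword): fiber=5 paint=3 sword=20
After 13 (craft sword): fiber=2 paint=3 sword=24
After 14 (consume 14 sword): fiber=2 paint=3 sword=10
After 15 (consume 1 paint): fiber=2 paint=2 sword=10
After 16 (consume 10 sword): fiber=2 paint=2
After 17 (consume 1 fiber): fiber=1 paint=2

Answer: no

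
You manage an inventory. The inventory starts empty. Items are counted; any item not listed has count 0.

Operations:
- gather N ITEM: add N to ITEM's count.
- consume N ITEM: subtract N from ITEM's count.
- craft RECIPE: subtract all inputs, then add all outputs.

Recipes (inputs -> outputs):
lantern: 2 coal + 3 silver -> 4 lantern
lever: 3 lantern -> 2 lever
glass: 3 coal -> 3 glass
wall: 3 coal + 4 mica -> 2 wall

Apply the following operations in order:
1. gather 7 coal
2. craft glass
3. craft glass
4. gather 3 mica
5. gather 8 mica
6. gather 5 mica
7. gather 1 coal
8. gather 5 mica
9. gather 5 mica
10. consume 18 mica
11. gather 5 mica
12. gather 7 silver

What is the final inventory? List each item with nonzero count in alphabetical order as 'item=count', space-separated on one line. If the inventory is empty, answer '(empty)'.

After 1 (gather 7 coal): coal=7
After 2 (craft glass): coal=4 glass=3
After 3 (craft glass): coal=1 glass=6
After 4 (gather 3 mica): coal=1 glass=6 mica=3
After 5 (gather 8 mica): coal=1 glass=6 mica=11
After 6 (gather 5 mica): coal=1 glass=6 mica=16
After 7 (gather 1 coal): coal=2 glass=6 mica=16
After 8 (gather 5 mica): coal=2 glass=6 mica=21
After 9 (gather 5 mica): coal=2 glass=6 mica=26
After 10 (consume 18 mica): coal=2 glass=6 mica=8
After 11 (gather 5 mica): coal=2 glass=6 mica=13
After 12 (gather 7 silver): coal=2 glass=6 mica=13 silver=7

Answer: coal=2 glass=6 mica=13 silver=7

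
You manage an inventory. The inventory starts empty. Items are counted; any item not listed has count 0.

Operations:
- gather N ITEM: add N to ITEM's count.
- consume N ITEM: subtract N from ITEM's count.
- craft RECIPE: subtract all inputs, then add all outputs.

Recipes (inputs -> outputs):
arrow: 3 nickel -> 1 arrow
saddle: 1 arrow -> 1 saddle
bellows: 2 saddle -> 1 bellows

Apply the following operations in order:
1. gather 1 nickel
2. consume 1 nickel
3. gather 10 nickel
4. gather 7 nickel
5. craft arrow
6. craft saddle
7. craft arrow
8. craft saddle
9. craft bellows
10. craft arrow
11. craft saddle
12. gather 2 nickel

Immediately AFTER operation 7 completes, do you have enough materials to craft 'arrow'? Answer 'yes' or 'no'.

Answer: yes

Derivation:
After 1 (gather 1 nickel): nickel=1
After 2 (consume 1 nickel): (empty)
After 3 (gather 10 nickel): nickel=10
After 4 (gather 7 nickel): nickel=17
After 5 (craft arrow): arrow=1 nickel=14
After 6 (craft saddle): nickel=14 saddle=1
After 7 (craft arrow): arrow=1 nickel=11 saddle=1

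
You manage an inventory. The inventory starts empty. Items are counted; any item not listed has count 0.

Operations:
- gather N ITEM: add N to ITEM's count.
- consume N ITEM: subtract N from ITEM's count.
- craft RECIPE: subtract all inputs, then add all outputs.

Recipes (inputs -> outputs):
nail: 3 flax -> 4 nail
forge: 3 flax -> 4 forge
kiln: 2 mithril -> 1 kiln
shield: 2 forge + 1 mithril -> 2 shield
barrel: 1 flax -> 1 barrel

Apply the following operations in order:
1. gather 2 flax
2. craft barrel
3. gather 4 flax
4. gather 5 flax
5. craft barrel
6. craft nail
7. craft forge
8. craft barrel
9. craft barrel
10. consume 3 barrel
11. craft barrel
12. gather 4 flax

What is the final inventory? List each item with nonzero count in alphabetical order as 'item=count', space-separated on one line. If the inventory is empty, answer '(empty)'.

Answer: barrel=2 flax=4 forge=4 nail=4

Derivation:
After 1 (gather 2 flax): flax=2
After 2 (craft barrel): barrel=1 flax=1
After 3 (gather 4 flax): barrel=1 flax=5
After 4 (gather 5 flax): barrel=1 flax=10
After 5 (craft barrel): barrel=2 flax=9
After 6 (craft nail): barrel=2 flax=6 nail=4
After 7 (craft forge): barrel=2 flax=3 forge=4 nail=4
After 8 (craft barrel): barrel=3 flax=2 forge=4 nail=4
After 9 (craft barrel): barrel=4 flax=1 forge=4 nail=4
After 10 (consume 3 barrel): barrel=1 flax=1 forge=4 nail=4
After 11 (craft barrel): barrel=2 forge=4 nail=4
After 12 (gather 4 flax): barrel=2 flax=4 forge=4 nail=4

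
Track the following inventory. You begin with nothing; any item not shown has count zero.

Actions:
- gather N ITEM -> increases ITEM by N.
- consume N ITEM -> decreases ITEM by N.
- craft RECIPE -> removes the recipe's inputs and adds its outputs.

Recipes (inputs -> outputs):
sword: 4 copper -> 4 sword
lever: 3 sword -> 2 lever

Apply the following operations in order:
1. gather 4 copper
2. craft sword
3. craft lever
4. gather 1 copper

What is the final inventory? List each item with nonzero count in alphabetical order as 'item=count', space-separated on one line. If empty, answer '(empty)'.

After 1 (gather 4 copper): copper=4
After 2 (craft sword): sword=4
After 3 (craft lever): lever=2 sword=1
After 4 (gather 1 copper): copper=1 lever=2 sword=1

Answer: copper=1 lever=2 sword=1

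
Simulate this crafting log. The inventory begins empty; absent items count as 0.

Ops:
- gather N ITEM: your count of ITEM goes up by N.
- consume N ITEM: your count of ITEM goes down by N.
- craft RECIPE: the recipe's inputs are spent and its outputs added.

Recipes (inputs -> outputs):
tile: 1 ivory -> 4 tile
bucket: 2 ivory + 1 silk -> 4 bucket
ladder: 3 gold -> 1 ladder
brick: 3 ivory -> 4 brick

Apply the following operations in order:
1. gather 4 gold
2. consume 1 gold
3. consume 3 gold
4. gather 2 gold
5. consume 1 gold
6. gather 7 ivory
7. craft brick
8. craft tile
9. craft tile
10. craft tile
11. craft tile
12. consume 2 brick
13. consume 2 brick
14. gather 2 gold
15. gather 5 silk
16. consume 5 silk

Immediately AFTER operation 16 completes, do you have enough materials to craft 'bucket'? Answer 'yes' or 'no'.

After 1 (gather 4 gold): gold=4
After 2 (consume 1 gold): gold=3
After 3 (consume 3 gold): (empty)
After 4 (gather 2 gold): gold=2
After 5 (consume 1 gold): gold=1
After 6 (gather 7 ivory): gold=1 ivory=7
After 7 (craft brick): brick=4 gold=1 ivory=4
After 8 (craft tile): brick=4 gold=1 ivory=3 tile=4
After 9 (craft tile): brick=4 gold=1 ivory=2 tile=8
After 10 (craft tile): brick=4 gold=1 ivory=1 tile=12
After 11 (craft tile): brick=4 gold=1 tile=16
After 12 (consume 2 brick): brick=2 gold=1 tile=16
After 13 (consume 2 brick): gold=1 tile=16
After 14 (gather 2 gold): gold=3 tile=16
After 15 (gather 5 silk): gold=3 silk=5 tile=16
After 16 (consume 5 silk): gold=3 tile=16

Answer: no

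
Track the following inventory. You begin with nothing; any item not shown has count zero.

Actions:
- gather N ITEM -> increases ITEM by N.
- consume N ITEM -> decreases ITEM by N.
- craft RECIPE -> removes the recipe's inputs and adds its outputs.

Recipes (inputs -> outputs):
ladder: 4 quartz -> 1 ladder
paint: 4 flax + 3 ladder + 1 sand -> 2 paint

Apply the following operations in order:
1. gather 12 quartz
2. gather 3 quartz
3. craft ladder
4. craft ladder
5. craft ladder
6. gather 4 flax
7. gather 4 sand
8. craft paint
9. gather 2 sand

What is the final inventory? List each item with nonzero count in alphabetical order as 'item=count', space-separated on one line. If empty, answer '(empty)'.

Answer: paint=2 quartz=3 sand=5

Derivation:
After 1 (gather 12 quartz): quartz=12
After 2 (gather 3 quartz): quartz=15
After 3 (craft ladder): ladder=1 quartz=11
After 4 (craft ladder): ladder=2 quartz=7
After 5 (craft ladder): ladder=3 quartz=3
After 6 (gather 4 flax): flax=4 ladder=3 quartz=3
After 7 (gather 4 sand): flax=4 ladder=3 quartz=3 sand=4
After 8 (craft paint): paint=2 quartz=3 sand=3
After 9 (gather 2 sand): paint=2 quartz=3 sand=5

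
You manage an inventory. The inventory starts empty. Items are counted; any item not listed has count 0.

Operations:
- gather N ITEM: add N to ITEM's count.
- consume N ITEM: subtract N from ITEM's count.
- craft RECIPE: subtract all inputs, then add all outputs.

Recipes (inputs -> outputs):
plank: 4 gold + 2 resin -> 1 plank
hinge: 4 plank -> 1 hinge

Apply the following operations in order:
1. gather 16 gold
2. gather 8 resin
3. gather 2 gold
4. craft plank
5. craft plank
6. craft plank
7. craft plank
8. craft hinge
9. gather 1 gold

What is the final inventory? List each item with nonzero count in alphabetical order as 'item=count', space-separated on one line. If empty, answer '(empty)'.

Answer: gold=3 hinge=1

Derivation:
After 1 (gather 16 gold): gold=16
After 2 (gather 8 resin): gold=16 resin=8
After 3 (gather 2 gold): gold=18 resin=8
After 4 (craft plank): gold=14 plank=1 resin=6
After 5 (craft plank): gold=10 plank=2 resin=4
After 6 (craft plank): gold=6 plank=3 resin=2
After 7 (craft plank): gold=2 plank=4
After 8 (craft hinge): gold=2 hinge=1
After 9 (gather 1 gold): gold=3 hinge=1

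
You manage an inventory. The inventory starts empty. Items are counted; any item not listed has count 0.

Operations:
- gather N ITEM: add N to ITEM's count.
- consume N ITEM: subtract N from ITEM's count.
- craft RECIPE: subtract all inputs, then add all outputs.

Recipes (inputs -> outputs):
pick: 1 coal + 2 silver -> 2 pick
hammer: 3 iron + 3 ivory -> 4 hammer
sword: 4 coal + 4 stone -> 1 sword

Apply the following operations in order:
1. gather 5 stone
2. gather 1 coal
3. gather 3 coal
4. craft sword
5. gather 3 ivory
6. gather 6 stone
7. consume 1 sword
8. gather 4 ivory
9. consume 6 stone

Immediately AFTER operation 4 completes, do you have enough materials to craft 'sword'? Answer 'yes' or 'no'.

After 1 (gather 5 stone): stone=5
After 2 (gather 1 coal): coal=1 stone=5
After 3 (gather 3 coal): coal=4 stone=5
After 4 (craft sword): stone=1 sword=1

Answer: no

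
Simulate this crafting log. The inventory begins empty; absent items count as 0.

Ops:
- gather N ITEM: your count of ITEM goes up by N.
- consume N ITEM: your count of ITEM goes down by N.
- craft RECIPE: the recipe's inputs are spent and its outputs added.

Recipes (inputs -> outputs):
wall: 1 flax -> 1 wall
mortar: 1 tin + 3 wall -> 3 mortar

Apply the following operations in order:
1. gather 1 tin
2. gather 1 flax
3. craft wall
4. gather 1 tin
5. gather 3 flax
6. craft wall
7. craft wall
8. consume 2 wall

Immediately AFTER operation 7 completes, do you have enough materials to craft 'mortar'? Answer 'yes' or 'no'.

Answer: yes

Derivation:
After 1 (gather 1 tin): tin=1
After 2 (gather 1 flax): flax=1 tin=1
After 3 (craft wall): tin=1 wall=1
After 4 (gather 1 tin): tin=2 wall=1
After 5 (gather 3 flax): flax=3 tin=2 wall=1
After 6 (craft wall): flax=2 tin=2 wall=2
After 7 (craft wall): flax=1 tin=2 wall=3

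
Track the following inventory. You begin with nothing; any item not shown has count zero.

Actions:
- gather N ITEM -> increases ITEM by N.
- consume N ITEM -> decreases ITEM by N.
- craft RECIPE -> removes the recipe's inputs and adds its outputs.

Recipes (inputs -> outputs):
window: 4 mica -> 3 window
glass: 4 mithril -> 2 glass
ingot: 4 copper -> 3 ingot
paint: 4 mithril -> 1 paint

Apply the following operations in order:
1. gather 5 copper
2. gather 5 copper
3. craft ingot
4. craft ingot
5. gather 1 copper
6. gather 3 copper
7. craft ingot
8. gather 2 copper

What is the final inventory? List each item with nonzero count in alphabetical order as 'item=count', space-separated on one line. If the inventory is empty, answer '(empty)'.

Answer: copper=4 ingot=9

Derivation:
After 1 (gather 5 copper): copper=5
After 2 (gather 5 copper): copper=10
After 3 (craft ingot): copper=6 ingot=3
After 4 (craft ingot): copper=2 ingot=6
After 5 (gather 1 copper): copper=3 ingot=6
After 6 (gather 3 copper): copper=6 ingot=6
After 7 (craft ingot): copper=2 ingot=9
After 8 (gather 2 copper): copper=4 ingot=9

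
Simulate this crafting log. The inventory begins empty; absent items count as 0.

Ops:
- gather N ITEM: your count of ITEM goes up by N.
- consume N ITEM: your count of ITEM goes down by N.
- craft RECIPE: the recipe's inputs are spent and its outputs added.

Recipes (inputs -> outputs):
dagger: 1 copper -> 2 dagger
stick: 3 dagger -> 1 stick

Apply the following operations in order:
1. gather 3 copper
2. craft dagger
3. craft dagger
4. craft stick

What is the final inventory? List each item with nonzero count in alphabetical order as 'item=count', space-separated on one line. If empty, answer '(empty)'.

After 1 (gather 3 copper): copper=3
After 2 (craft dagger): copper=2 dagger=2
After 3 (craft dagger): copper=1 dagger=4
After 4 (craft stick): copper=1 dagger=1 stick=1

Answer: copper=1 dagger=1 stick=1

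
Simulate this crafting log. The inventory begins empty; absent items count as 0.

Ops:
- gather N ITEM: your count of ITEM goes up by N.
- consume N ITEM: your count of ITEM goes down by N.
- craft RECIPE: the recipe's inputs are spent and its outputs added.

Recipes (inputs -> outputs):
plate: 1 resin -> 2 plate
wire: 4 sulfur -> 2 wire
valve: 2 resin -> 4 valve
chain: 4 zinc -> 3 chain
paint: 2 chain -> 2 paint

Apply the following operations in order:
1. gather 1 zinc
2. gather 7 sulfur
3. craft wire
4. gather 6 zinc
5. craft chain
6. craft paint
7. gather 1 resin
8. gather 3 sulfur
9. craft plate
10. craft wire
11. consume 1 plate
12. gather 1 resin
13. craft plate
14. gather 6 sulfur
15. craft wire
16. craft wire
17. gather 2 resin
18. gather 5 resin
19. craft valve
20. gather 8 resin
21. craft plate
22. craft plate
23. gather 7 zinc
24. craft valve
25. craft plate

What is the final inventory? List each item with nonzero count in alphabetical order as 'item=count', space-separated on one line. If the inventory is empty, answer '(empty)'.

After 1 (gather 1 zinc): zinc=1
After 2 (gather 7 sulfur): sulfur=7 zinc=1
After 3 (craft wire): sulfur=3 wire=2 zinc=1
After 4 (gather 6 zinc): sulfur=3 wire=2 zinc=7
After 5 (craft chain): chain=3 sulfur=3 wire=2 zinc=3
After 6 (craft paint): chain=1 paint=2 sulfur=3 wire=2 zinc=3
After 7 (gather 1 resin): chain=1 paint=2 resin=1 sulfur=3 wire=2 zinc=3
After 8 (gather 3 sulfur): chain=1 paint=2 resin=1 sulfur=6 wire=2 zinc=3
After 9 (craft plate): chain=1 paint=2 plate=2 sulfur=6 wire=2 zinc=3
After 10 (craft wire): chain=1 paint=2 plate=2 sulfur=2 wire=4 zinc=3
After 11 (consume 1 plate): chain=1 paint=2 plate=1 sulfur=2 wire=4 zinc=3
After 12 (gather 1 resin): chain=1 paint=2 plate=1 resin=1 sulfur=2 wire=4 zinc=3
After 13 (craft plate): chain=1 paint=2 plate=3 sulfur=2 wire=4 zinc=3
After 14 (gather 6 sulfur): chain=1 paint=2 plate=3 sulfur=8 wire=4 zinc=3
After 15 (craft wire): chain=1 paint=2 plate=3 sulfur=4 wire=6 zinc=3
After 16 (craft wire): chain=1 paint=2 plate=3 wire=8 zinc=3
After 17 (gather 2 resin): chain=1 paint=2 plate=3 resin=2 wire=8 zinc=3
After 18 (gather 5 resin): chain=1 paint=2 plate=3 resin=7 wire=8 zinc=3
After 19 (craft valve): chain=1 paint=2 plate=3 resin=5 valve=4 wire=8 zinc=3
After 20 (gather 8 resin): chain=1 paint=2 plate=3 resin=13 valve=4 wire=8 zinc=3
After 21 (craft plate): chain=1 paint=2 plate=5 resin=12 valve=4 wire=8 zinc=3
After 22 (craft plate): chain=1 paint=2 plate=7 resin=11 valve=4 wire=8 zinc=3
After 23 (gather 7 zinc): chain=1 paint=2 plate=7 resin=11 valve=4 wire=8 zinc=10
After 24 (craft valve): chain=1 paint=2 plate=7 resin=9 valve=8 wire=8 zinc=10
After 25 (craft plate): chain=1 paint=2 plate=9 resin=8 valve=8 wire=8 zinc=10

Answer: chain=1 paint=2 plate=9 resin=8 valve=8 wire=8 zinc=10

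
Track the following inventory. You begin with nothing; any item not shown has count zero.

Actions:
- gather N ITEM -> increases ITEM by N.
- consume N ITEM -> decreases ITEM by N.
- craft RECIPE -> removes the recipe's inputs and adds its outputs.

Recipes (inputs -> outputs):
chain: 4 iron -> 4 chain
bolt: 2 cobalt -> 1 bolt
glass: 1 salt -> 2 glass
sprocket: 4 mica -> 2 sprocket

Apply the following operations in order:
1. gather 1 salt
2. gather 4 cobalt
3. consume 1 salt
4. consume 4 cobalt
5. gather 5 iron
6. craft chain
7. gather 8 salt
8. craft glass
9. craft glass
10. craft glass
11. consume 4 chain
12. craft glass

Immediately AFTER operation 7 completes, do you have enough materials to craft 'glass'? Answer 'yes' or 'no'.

After 1 (gather 1 salt): salt=1
After 2 (gather 4 cobalt): cobalt=4 salt=1
After 3 (consume 1 salt): cobalt=4
After 4 (consume 4 cobalt): (empty)
After 5 (gather 5 iron): iron=5
After 6 (craft chain): chain=4 iron=1
After 7 (gather 8 salt): chain=4 iron=1 salt=8

Answer: yes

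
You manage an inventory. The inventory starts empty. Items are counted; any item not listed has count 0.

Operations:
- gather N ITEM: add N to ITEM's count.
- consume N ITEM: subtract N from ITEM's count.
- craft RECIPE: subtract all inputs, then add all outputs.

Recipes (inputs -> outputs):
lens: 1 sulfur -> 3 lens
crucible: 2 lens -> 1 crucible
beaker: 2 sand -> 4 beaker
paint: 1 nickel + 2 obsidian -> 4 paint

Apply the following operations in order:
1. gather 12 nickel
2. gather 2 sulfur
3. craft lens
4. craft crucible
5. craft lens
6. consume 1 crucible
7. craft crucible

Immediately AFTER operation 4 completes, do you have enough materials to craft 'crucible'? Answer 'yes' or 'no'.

After 1 (gather 12 nickel): nickel=12
After 2 (gather 2 sulfur): nickel=12 sulfur=2
After 3 (craft lens): lens=3 nickel=12 sulfur=1
After 4 (craft crucible): crucible=1 lens=1 nickel=12 sulfur=1

Answer: no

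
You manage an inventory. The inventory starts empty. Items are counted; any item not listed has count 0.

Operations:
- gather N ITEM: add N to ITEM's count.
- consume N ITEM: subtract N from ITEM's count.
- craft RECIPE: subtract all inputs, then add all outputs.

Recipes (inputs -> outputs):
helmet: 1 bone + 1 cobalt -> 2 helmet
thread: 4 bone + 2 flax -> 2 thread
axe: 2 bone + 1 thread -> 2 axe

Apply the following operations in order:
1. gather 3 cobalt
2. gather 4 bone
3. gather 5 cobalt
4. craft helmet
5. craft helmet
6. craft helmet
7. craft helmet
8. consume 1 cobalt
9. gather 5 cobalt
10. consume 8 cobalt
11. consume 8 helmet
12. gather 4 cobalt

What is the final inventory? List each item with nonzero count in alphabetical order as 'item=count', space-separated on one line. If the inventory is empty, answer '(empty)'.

After 1 (gather 3 cobalt): cobalt=3
After 2 (gather 4 bone): bone=4 cobalt=3
After 3 (gather 5 cobalt): bone=4 cobalt=8
After 4 (craft helmet): bone=3 cobalt=7 helmet=2
After 5 (craft helmet): bone=2 cobalt=6 helmet=4
After 6 (craft helmet): bone=1 cobalt=5 helmet=6
After 7 (craft helmet): cobalt=4 helmet=8
After 8 (consume 1 cobalt): cobalt=3 helmet=8
After 9 (gather 5 cobalt): cobalt=8 helmet=8
After 10 (consume 8 cobalt): helmet=8
After 11 (consume 8 helmet): (empty)
After 12 (gather 4 cobalt): cobalt=4

Answer: cobalt=4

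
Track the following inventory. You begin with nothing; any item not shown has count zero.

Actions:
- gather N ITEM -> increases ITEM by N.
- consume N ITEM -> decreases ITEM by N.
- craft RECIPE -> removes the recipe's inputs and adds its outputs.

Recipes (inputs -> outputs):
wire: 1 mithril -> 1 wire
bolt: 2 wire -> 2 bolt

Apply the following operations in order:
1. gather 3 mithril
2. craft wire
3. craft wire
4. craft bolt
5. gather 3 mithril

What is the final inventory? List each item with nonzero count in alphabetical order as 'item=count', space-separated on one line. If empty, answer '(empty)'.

Answer: bolt=2 mithril=4

Derivation:
After 1 (gather 3 mithril): mithril=3
After 2 (craft wire): mithril=2 wire=1
After 3 (craft wire): mithril=1 wire=2
After 4 (craft bolt): bolt=2 mithril=1
After 5 (gather 3 mithril): bolt=2 mithril=4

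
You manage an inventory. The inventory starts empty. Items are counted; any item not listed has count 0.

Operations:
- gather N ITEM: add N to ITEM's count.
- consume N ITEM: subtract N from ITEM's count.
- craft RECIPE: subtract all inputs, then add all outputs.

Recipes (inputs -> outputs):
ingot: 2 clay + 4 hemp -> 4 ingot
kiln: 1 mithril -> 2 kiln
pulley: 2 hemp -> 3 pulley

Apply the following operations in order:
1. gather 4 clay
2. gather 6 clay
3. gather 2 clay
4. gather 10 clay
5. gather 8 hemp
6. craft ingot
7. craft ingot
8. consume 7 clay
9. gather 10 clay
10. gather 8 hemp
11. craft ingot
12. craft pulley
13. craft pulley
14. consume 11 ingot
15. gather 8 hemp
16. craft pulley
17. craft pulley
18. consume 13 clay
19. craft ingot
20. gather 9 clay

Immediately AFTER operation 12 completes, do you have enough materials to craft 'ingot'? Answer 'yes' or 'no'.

After 1 (gather 4 clay): clay=4
After 2 (gather 6 clay): clay=10
After 3 (gather 2 clay): clay=12
After 4 (gather 10 clay): clay=22
After 5 (gather 8 hemp): clay=22 hemp=8
After 6 (craft ingot): clay=20 hemp=4 ingot=4
After 7 (craft ingot): clay=18 ingot=8
After 8 (consume 7 clay): clay=11 ingot=8
After 9 (gather 10 clay): clay=21 ingot=8
After 10 (gather 8 hemp): clay=21 hemp=8 ingot=8
After 11 (craft ingot): clay=19 hemp=4 ingot=12
After 12 (craft pulley): clay=19 hemp=2 ingot=12 pulley=3

Answer: no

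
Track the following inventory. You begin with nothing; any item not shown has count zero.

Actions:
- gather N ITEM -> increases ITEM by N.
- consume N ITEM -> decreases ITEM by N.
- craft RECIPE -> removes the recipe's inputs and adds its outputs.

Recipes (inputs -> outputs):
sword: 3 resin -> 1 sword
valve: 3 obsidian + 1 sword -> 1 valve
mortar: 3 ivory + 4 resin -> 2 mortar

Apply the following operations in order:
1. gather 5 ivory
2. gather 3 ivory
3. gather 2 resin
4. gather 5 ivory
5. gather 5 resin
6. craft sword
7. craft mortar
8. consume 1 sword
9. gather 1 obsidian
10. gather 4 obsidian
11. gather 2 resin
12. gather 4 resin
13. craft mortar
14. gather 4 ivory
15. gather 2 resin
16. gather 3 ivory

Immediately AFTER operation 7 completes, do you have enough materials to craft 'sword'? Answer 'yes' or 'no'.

Answer: no

Derivation:
After 1 (gather 5 ivory): ivory=5
After 2 (gather 3 ivory): ivory=8
After 3 (gather 2 resin): ivory=8 resin=2
After 4 (gather 5 ivory): ivory=13 resin=2
After 5 (gather 5 resin): ivory=13 resin=7
After 6 (craft sword): ivory=13 resin=4 sword=1
After 7 (craft mortar): ivory=10 mortar=2 sword=1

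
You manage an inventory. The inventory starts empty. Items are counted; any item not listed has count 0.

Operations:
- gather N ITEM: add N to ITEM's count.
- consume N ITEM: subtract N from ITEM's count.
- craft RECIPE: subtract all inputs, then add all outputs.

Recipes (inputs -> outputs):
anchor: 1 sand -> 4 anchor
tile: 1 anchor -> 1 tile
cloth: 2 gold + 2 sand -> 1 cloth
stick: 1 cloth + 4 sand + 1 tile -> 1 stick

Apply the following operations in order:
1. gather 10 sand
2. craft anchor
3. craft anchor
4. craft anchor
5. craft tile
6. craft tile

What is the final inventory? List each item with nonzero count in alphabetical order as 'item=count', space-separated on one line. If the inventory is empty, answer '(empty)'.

Answer: anchor=10 sand=7 tile=2

Derivation:
After 1 (gather 10 sand): sand=10
After 2 (craft anchor): anchor=4 sand=9
After 3 (craft anchor): anchor=8 sand=8
After 4 (craft anchor): anchor=12 sand=7
After 5 (craft tile): anchor=11 sand=7 tile=1
After 6 (craft tile): anchor=10 sand=7 tile=2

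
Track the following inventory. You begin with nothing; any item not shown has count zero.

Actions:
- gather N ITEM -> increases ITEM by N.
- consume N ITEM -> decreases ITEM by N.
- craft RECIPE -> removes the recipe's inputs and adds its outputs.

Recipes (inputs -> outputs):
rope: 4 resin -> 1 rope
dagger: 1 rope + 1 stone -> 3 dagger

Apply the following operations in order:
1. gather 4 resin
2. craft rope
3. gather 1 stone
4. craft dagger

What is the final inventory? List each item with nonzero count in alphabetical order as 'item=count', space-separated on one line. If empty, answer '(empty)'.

Answer: dagger=3

Derivation:
After 1 (gather 4 resin): resin=4
After 2 (craft rope): rope=1
After 3 (gather 1 stone): rope=1 stone=1
After 4 (craft dagger): dagger=3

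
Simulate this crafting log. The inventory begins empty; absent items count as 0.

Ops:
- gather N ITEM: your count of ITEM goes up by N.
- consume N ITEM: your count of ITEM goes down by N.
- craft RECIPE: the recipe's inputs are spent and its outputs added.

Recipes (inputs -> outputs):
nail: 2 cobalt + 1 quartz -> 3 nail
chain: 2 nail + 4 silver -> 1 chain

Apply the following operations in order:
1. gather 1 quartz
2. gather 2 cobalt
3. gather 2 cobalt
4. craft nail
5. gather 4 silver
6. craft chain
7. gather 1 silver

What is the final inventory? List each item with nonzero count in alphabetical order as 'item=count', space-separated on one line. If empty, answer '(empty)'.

After 1 (gather 1 quartz): quartz=1
After 2 (gather 2 cobalt): cobalt=2 quartz=1
After 3 (gather 2 cobalt): cobalt=4 quartz=1
After 4 (craft nail): cobalt=2 nail=3
After 5 (gather 4 silver): cobalt=2 nail=3 silver=4
After 6 (craft chain): chain=1 cobalt=2 nail=1
After 7 (gather 1 silver): chain=1 cobalt=2 nail=1 silver=1

Answer: chain=1 cobalt=2 nail=1 silver=1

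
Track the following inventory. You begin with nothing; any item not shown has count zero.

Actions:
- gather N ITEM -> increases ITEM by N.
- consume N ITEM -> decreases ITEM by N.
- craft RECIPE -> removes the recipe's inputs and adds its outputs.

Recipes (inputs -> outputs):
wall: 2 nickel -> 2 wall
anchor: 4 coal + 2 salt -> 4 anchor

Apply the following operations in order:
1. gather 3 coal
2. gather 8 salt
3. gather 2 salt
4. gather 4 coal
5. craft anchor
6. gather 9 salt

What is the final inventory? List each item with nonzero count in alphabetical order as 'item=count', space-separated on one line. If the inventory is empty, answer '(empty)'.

Answer: anchor=4 coal=3 salt=17

Derivation:
After 1 (gather 3 coal): coal=3
After 2 (gather 8 salt): coal=3 salt=8
After 3 (gather 2 salt): coal=3 salt=10
After 4 (gather 4 coal): coal=7 salt=10
After 5 (craft anchor): anchor=4 coal=3 salt=8
After 6 (gather 9 salt): anchor=4 coal=3 salt=17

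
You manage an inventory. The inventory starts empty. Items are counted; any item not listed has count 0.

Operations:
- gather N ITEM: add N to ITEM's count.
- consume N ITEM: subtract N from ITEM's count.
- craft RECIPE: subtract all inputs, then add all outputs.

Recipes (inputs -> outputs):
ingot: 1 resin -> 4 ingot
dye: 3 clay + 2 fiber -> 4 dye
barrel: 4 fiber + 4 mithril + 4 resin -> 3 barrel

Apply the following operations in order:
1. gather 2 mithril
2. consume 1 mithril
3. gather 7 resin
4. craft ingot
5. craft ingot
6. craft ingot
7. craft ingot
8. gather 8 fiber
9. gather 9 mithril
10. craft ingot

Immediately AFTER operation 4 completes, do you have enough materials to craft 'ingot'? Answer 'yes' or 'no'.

Answer: yes

Derivation:
After 1 (gather 2 mithril): mithril=2
After 2 (consume 1 mithril): mithril=1
After 3 (gather 7 resin): mithril=1 resin=7
After 4 (craft ingot): ingot=4 mithril=1 resin=6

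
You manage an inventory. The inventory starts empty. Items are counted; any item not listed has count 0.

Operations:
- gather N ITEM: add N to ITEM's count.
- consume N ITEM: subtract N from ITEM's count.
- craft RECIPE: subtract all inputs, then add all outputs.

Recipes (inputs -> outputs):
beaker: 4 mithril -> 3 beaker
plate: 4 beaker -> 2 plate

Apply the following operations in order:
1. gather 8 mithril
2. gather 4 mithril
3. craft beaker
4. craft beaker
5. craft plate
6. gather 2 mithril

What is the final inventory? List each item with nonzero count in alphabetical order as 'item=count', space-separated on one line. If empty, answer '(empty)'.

After 1 (gather 8 mithril): mithril=8
After 2 (gather 4 mithril): mithril=12
After 3 (craft beaker): beaker=3 mithril=8
After 4 (craft beaker): beaker=6 mithril=4
After 5 (craft plate): beaker=2 mithril=4 plate=2
After 6 (gather 2 mithril): beaker=2 mithril=6 plate=2

Answer: beaker=2 mithril=6 plate=2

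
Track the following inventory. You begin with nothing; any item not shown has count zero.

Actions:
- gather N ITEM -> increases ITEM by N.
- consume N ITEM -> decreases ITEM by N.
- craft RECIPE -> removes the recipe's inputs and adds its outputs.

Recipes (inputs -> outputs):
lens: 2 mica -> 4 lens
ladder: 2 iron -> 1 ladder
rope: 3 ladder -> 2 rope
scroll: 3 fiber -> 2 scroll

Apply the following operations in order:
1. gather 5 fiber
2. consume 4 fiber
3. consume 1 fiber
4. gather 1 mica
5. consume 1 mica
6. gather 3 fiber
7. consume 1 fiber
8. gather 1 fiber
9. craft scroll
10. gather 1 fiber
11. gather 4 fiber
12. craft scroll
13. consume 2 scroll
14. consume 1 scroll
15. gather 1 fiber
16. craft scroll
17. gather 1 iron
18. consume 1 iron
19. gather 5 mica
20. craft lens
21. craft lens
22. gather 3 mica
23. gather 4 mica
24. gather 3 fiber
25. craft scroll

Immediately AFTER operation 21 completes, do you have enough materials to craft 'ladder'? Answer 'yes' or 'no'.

After 1 (gather 5 fiber): fiber=5
After 2 (consume 4 fiber): fiber=1
After 3 (consume 1 fiber): (empty)
After 4 (gather 1 mica): mica=1
After 5 (consume 1 mica): (empty)
After 6 (gather 3 fiber): fiber=3
After 7 (consume 1 fiber): fiber=2
After 8 (gather 1 fiber): fiber=3
After 9 (craft scroll): scroll=2
After 10 (gather 1 fiber): fiber=1 scroll=2
After 11 (gather 4 fiber): fiber=5 scroll=2
After 12 (craft scroll): fiber=2 scroll=4
After 13 (consume 2 scroll): fiber=2 scroll=2
After 14 (consume 1 scroll): fiber=2 scroll=1
After 15 (gather 1 fiber): fiber=3 scroll=1
After 16 (craft scroll): scroll=3
After 17 (gather 1 iron): iron=1 scroll=3
After 18 (consume 1 iron): scroll=3
After 19 (gather 5 mica): mica=5 scroll=3
After 20 (craft lens): lens=4 mica=3 scroll=3
After 21 (craft lens): lens=8 mica=1 scroll=3

Answer: no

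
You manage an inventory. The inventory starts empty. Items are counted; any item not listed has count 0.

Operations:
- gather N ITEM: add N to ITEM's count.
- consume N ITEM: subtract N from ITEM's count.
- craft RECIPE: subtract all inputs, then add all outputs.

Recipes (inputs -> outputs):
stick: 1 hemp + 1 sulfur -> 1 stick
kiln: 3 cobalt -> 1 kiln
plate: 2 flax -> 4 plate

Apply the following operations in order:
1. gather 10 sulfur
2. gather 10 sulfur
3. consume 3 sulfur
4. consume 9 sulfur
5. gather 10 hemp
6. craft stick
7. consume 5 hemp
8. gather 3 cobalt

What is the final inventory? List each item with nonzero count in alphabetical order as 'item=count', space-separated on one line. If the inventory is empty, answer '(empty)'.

Answer: cobalt=3 hemp=4 stick=1 sulfur=7

Derivation:
After 1 (gather 10 sulfur): sulfur=10
After 2 (gather 10 sulfur): sulfur=20
After 3 (consume 3 sulfur): sulfur=17
After 4 (consume 9 sulfur): sulfur=8
After 5 (gather 10 hemp): hemp=10 sulfur=8
After 6 (craft stick): hemp=9 stick=1 sulfur=7
After 7 (consume 5 hemp): hemp=4 stick=1 sulfur=7
After 8 (gather 3 cobalt): cobalt=3 hemp=4 stick=1 sulfur=7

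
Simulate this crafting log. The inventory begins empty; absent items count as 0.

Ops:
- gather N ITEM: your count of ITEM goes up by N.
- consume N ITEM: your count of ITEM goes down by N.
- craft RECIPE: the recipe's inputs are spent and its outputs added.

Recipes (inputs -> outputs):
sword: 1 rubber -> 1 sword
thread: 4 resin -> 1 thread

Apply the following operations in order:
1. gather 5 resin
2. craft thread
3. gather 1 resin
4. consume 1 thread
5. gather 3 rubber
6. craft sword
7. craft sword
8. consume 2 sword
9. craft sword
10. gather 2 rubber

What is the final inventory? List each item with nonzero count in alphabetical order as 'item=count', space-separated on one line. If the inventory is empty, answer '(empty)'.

Answer: resin=2 rubber=2 sword=1

Derivation:
After 1 (gather 5 resin): resin=5
After 2 (craft thread): resin=1 thread=1
After 3 (gather 1 resin): resin=2 thread=1
After 4 (consume 1 thread): resin=2
After 5 (gather 3 rubber): resin=2 rubber=3
After 6 (craft sword): resin=2 rubber=2 sword=1
After 7 (craft sword): resin=2 rubber=1 sword=2
After 8 (consume 2 sword): resin=2 rubber=1
After 9 (craft sword): resin=2 sword=1
After 10 (gather 2 rubber): resin=2 rubber=2 sword=1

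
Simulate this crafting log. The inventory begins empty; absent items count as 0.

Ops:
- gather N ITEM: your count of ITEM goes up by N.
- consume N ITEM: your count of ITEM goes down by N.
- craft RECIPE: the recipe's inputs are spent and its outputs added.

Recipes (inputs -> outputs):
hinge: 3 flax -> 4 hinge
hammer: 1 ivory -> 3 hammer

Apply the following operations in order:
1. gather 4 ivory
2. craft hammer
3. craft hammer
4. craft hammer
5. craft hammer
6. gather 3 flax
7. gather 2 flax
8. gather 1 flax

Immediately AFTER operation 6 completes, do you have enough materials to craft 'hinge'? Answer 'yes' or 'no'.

Answer: yes

Derivation:
After 1 (gather 4 ivory): ivory=4
After 2 (craft hammer): hammer=3 ivory=3
After 3 (craft hammer): hammer=6 ivory=2
After 4 (craft hammer): hammer=9 ivory=1
After 5 (craft hammer): hammer=12
After 6 (gather 3 flax): flax=3 hammer=12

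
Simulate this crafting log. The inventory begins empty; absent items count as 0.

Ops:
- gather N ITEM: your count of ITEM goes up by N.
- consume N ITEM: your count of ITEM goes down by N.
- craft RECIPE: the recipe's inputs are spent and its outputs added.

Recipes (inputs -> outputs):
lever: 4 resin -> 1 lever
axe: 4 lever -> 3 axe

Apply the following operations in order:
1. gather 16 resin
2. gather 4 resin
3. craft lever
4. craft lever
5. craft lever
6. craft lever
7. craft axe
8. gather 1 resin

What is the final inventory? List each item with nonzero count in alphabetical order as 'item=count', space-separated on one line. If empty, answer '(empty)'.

Answer: axe=3 resin=5

Derivation:
After 1 (gather 16 resin): resin=16
After 2 (gather 4 resin): resin=20
After 3 (craft lever): lever=1 resin=16
After 4 (craft lever): lever=2 resin=12
After 5 (craft lever): lever=3 resin=8
After 6 (craft lever): lever=4 resin=4
After 7 (craft axe): axe=3 resin=4
After 8 (gather 1 resin): axe=3 resin=5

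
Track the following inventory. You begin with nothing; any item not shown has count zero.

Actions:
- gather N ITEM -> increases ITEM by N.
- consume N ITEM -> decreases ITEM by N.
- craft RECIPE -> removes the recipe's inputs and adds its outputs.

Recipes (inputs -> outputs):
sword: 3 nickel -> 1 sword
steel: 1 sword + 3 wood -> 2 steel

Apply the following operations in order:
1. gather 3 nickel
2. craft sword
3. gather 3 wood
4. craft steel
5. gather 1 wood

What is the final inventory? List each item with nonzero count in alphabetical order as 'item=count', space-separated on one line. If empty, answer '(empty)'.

Answer: steel=2 wood=1

Derivation:
After 1 (gather 3 nickel): nickel=3
After 2 (craft sword): sword=1
After 3 (gather 3 wood): sword=1 wood=3
After 4 (craft steel): steel=2
After 5 (gather 1 wood): steel=2 wood=1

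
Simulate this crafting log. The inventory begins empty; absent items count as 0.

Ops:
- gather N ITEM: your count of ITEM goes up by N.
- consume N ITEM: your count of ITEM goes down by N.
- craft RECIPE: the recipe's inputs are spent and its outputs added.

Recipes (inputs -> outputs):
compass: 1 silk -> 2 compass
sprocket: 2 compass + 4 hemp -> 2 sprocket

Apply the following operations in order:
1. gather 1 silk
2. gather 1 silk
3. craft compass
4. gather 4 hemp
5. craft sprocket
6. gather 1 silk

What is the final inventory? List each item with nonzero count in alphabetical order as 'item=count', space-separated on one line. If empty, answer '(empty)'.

After 1 (gather 1 silk): silk=1
After 2 (gather 1 silk): silk=2
After 3 (craft compass): compass=2 silk=1
After 4 (gather 4 hemp): compass=2 hemp=4 silk=1
After 5 (craft sprocket): silk=1 sprocket=2
After 6 (gather 1 silk): silk=2 sprocket=2

Answer: silk=2 sprocket=2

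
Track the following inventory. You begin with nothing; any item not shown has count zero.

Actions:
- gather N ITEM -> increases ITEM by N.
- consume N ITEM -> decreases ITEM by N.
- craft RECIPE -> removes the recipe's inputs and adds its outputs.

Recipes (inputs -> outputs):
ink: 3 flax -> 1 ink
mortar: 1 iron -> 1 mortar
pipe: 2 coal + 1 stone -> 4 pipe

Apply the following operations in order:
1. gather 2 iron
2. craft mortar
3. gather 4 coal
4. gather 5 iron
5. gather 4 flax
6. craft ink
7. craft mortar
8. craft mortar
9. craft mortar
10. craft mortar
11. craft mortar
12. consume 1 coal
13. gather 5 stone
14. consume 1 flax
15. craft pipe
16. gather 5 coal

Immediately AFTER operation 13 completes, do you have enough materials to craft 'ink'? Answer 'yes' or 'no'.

After 1 (gather 2 iron): iron=2
After 2 (craft mortar): iron=1 mortar=1
After 3 (gather 4 coal): coal=4 iron=1 mortar=1
After 4 (gather 5 iron): coal=4 iron=6 mortar=1
After 5 (gather 4 flax): coal=4 flax=4 iron=6 mortar=1
After 6 (craft ink): coal=4 flax=1 ink=1 iron=6 mortar=1
After 7 (craft mortar): coal=4 flax=1 ink=1 iron=5 mortar=2
After 8 (craft mortar): coal=4 flax=1 ink=1 iron=4 mortar=3
After 9 (craft mortar): coal=4 flax=1 ink=1 iron=3 mortar=4
After 10 (craft mortar): coal=4 flax=1 ink=1 iron=2 mortar=5
After 11 (craft mortar): coal=4 flax=1 ink=1 iron=1 mortar=6
After 12 (consume 1 coal): coal=3 flax=1 ink=1 iron=1 mortar=6
After 13 (gather 5 stone): coal=3 flax=1 ink=1 iron=1 mortar=6 stone=5

Answer: no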